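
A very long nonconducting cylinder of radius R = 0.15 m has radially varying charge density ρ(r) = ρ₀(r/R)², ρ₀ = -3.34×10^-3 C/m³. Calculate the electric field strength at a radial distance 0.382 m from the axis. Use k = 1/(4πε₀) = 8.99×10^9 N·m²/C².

|E| = 5.56e6 V/m

Take a coaxial cylindrical Gaussian surface of radius r = 0.382 m and length L (r > R, full charge per length enclosed).
λ_enc = 2π ∫₀^R ρ₀(r'/R)^2 r' dr' = 2πρ₀R²/4 = -1.18×10^-4 C/m.
By Gauss's law (flux through the curved wall only), E·2πrL = λ_enc L/ε₀.
E = 2k|λ_enc|/r = 2(8.99×10^9)(1.18e-4)/(0.382) = 5.56e6 N/C.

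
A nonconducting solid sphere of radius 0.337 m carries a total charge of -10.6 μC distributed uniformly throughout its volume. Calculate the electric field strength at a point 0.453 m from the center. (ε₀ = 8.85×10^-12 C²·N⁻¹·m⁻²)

|E| = 4.64×10^5 V/m

Symmetry ⇒ E = E(r) r̂. Gaussian sphere of radius r = 0.453 m (r > R, so the entire charge is enclosed).
Q_enc = -10.6 μC = -1.06×10^-5 C.
By Gauss's law, ∮E·dA = E·4πr² = Q_enc/ε₀.
E = |Q_enc|/(4πε₀r²) = (1.06×10^-5)/(4π·8.85×10^-12·(0.453)²) = 4.64×10^5 N/C.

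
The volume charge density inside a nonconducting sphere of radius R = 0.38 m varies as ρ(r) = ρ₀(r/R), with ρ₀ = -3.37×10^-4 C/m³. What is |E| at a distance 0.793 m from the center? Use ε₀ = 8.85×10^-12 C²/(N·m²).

Symmetry ⇒ E = E(r) r̂. Gaussian sphere of radius r = 0.793 m (r > R, all charge enclosed).
Q_enc = 4π ∫₀^R ρ₀(r'/R)^1 r'² dr' = 4πρ₀R³/4 = -5.809e-5 C.
By Gauss's law, ∮E·dA = E·4πr² = Q_enc/ε₀.
E = |Q_enc|/(4πε₀r²) = (5.809×10^-5)/(4π·8.85×10^-12·(0.793)²) = 8.31×10^5 N/C.

8.31×10^5 N/C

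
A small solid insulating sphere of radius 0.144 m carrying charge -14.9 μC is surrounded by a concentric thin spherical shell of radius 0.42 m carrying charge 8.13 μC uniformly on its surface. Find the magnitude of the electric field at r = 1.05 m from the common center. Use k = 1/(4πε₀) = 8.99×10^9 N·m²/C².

5.52e4 N/C

Use a concentric Gaussian sphere at r = 1.05 m (r > 0.42 m, enclosing both).
Q_enc = (-14.9 μC) + (8.13 μC) = -6.77e-6 C.
Applying ∮E·dA = Q_enc/ε₀ with Φ = E(4πr²):
E = k|Q_enc|/r² = (8.99×10^9)(6.77×10^-6)/(1.05)² = 5.52e4 N/C.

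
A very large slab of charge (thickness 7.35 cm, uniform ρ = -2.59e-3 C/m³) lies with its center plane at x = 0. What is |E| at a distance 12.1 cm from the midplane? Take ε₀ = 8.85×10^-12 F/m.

The point |x| = 12.1 cm lies outside the slab (half-thickness 0.03675 m). A symmetric pillbox spanning the full slab encloses Q_enc = ρ·d·A.
Flux = 2EA ⇒ E = |ρ|d/(2ε₀), independent of distance outside.
E = (2.59×10^-3)(0.0735)/(2·8.85×10^-12) = 1.08e7 N/C.

|E| = 1.08e7 N/C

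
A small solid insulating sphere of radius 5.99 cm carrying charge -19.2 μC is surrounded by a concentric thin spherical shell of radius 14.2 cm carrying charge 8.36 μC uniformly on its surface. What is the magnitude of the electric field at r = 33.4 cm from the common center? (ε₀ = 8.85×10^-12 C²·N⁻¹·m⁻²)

|E| = 8.74e5 N/C

Take a concentric spherical Gaussian surface of radius r = 33.4 cm (r > 14.2 cm, enclosing both).
Q_enc = (-19.2 μC) + (8.36 μC) = -1.084×10^-5 C.
Since E is radial and uniform over the Gaussian sphere, Φ = E·4πr² = Q_enc/ε₀.
E = |Q_enc|/(4πε₀r²) = (1.084×10^-5)/(4π·8.85×10^-12·(0.334)²) = 8.74e5 N/C.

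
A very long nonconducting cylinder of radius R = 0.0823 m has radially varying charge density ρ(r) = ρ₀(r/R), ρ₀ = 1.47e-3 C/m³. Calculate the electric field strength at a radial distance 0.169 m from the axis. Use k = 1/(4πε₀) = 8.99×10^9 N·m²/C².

Coaxial Gaussian cylinder, radius r = 0.169 m, length L (r > R, full charge per length enclosed).
λ_enc = 2π ∫₀^R ρ₀(r'/R)^1 r' dr' = 2πρ₀R²/3 = 2.085e-5 C/m.
Applying ∮E·dA = Q_enc/ε₀ with the end caps contributing no flux:
E = 2k|λ_enc|/r = 2(8.99×10^9)(2.085e-5)/(0.169) = 2.22e6 N/C.

|E| ≈ 2.22×10^6 V/m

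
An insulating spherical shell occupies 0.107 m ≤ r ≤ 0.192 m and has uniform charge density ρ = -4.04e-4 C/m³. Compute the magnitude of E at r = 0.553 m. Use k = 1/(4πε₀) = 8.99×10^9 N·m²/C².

E = 2.91e5 N/C

Symmetry ⇒ E = E(r) r̂. Gaussian sphere of radius r = 0.553 m (r > 0.192 m, enclosing the whole shell).
Q_enc = ρ·(4π/3)(b³ − a³) = (-4.04×10^-4)·(4π/3)·((0.192)³ − (0.107)³) = -9.905×10^-6 C.
Since E is radial and uniform over the Gaussian sphere, Φ = E·4πr² = Q_enc/ε₀.
E = k|Q_enc|/r² = (8.99×10^9)(9.905×10^-6)/(0.553)² = 2.91×10^5 N/C.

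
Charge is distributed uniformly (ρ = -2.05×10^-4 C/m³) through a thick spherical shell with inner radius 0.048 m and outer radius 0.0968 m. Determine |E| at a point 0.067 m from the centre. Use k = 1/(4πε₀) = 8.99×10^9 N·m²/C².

3.27e5 V/m

Take a concentric spherical Gaussian surface of radius r = 0.067 m (within the shell material, 0.048 m < r < 0.0968 m).
Only the shell between 0.048 m and r is enclosed: Q_enc = ρ·(4π/3)(r³ − a³) = (-2.05×10^-4)·(4π/3)·((0.067)³ − (0.048)³) = -1.633e-7 C.
Applying ∮E·dA = Q_enc/ε₀ with Φ = E(4πr²):
E = k|Q_enc|/r² = (8.99×10^9)(1.633×10^-7)/(0.067)² = 3.27×10^5 N/C.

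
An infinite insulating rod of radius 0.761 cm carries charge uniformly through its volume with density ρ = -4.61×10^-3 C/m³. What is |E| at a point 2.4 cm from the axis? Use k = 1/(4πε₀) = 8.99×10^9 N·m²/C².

By cylindrical symmetry E is radial; use a coaxial Gaussian cylinder of radius 2.4 cm and length L (r > 0.761 cm, full cross-section enclosed).
λ_enc = ρ·πR² = (-4.61×10^-3)π(0.00761)² = -8.387e-7 C/m.
Since E is radial and uniform over the curved surface, Φ = E·2πrL = Q_enc/ε₀ = λ_enc L/ε₀.
E = 2k|λ_enc|/r = 2(8.99×10^9)(8.387e-7)/(0.024) = 6.28e5 N/C.

E ≈ 6.28e5 V/m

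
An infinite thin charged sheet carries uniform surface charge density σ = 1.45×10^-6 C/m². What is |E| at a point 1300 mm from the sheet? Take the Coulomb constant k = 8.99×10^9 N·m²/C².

By planar symmetry E is perpendicular to the sheet and uniform; use a Gaussian pillbox with flat faces of area A on each side of the sheet.
Only the two end caps contribute flux: Φ = 2EA. With Q_enc = σA, Gauss's law gives E = |σ|/(2ε₀).
E = 2πk|σ| = 2π(8.99×10^9)(1.45×10^-6) = 8.19e4 N/C.

E ≈ 8.19×10^4 V/m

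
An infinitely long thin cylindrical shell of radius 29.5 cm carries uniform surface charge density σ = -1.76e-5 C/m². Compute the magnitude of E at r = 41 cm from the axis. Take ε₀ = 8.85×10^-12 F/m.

Choose a coaxial cylinder of radius r = 41 cm (arbitrary length L) as the Gaussian surface (r > 29.5 cm).
The whole shell is enclosed: λ_enc = σ·2πR = (-1.76e-5)·2π·(0.295) = -3.262×10^-5 C/m.
Gauss's law: E·2πrL = λ_enc L/ε₀.
E = |λ_enc|/(2πε₀r) = (3.262e-5)/(2π·8.85×10^-12·0.41) = 1.43×10^6 N/C.

E = 1.43e6 V/m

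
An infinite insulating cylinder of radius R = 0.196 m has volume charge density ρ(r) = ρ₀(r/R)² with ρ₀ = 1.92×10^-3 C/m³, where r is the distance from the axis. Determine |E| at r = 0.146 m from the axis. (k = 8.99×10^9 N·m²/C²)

|E| = 4.39e6 V/m

Coaxial Gaussian cylinder, radius r = 0.146 m, length L (r < R).
Integrating ρ over the cross-section to radius r: λ_enc = (2πρ₀/R²) ∫₀^r r'^3 dr' = 2πρ₀ r^4/(4·R²) = 3.567×10^-5 C/m.
Since E is radial and uniform over the curved surface, Φ = E·2πrL = Q_enc/ε₀ = λ_enc L/ε₀.
E = 2k|λ_enc|/r = 2(8.99×10^9)(3.567×10^-5)/(0.146) = 4.39×10^6 N/C.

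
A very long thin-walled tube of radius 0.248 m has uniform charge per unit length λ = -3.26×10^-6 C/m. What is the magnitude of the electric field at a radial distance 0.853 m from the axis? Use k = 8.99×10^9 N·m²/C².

E ≈ 6.87e4 N/C

Choose a coaxial cylinder of radius r = 0.853 m (arbitrary length L) as the Gaussian surface (r > 0.248 m).
The full line charge is enclosed: λ_enc = -3.26×10^-6 C/m.
Gauss's law: E·2πrL = λ_enc L/ε₀.
E = 2k|λ_enc|/r = 2(8.99×10^9)(3.26e-6)/(0.853) = 6.87e4 N/C.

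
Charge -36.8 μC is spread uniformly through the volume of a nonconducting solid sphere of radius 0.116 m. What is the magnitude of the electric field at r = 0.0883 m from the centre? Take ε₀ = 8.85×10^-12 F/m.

Symmetry ⇒ E = E(r) r̂. Gaussian sphere of radius r = 0.0883 m (r < R).
Only the charge within r is enclosed: Q_enc = Q·(r/R)³ = (-36.8 μC)·(0.0883 m/0.116 m)³ = -1.623×10^-5 C.
Applying ∮E·dA = Q_enc/ε₀ with Φ = E(4πr²):
E = |Q_enc|/(4πε₀r²) = (1.623e-5)/(4π·8.85×10^-12·(0.0883)²) = 1.87×10^7 N/C.

|E| = 1.87×10^7 N/C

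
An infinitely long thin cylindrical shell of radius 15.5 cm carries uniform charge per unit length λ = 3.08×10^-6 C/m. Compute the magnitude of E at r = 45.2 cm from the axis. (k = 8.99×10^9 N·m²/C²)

1.23×10^5 V/m

By cylindrical symmetry E is radial; use a coaxial Gaussian cylinder of radius 45.2 cm and length L (r > 15.5 cm).
The full line charge is enclosed: λ_enc = 3.08e-6 C/m.
By Gauss's law (flux through the curved wall only), E·2πrL = λ_enc L/ε₀.
E = 2k|λ_enc|/r = 2(8.99×10^9)(3.08×10^-6)/(0.452) = 1.23×10^5 N/C.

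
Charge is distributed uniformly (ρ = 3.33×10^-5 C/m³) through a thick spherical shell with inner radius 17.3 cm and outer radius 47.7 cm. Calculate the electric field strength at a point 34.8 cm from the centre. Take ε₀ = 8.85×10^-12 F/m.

Take a concentric spherical Gaussian surface of radius r = 34.8 cm (within the shell material, 17.3 cm < r < 47.7 cm).
Only the shell between 17.3 cm and r is enclosed: Q_enc = ρ·(4π/3)(r³ − a³) = (3.33e-5)·(4π/3)·((0.348)³ − (0.173)³) = 5.156×10^-6 C.
Applying ∮E·dA = Q_enc/ε₀ with Φ = E(4πr²):
E = |Q_enc|/(4πε₀r²) = (5.156×10^-6)/(4π·8.85×10^-12·(0.348)²) = 3.83×10^5 N/C.

3.83e5 V/m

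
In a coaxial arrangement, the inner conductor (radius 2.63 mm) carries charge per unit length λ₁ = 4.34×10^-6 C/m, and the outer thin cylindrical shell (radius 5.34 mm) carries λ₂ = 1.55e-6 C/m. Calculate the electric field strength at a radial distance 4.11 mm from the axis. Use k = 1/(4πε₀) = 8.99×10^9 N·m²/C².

E = 1.90×10^7 V/m

By cylindrical symmetry E is radial; use a coaxial Gaussian cylinder of radius 4.11 mm and length L (between the conductors, 2.63 mm < r < 5.34 mm).
Only the inner wire is enclosed; the outer shell contributes nothing inside itself. λ_enc = λ₁ = 4.34×10^-6 C/m.
Since E is radial and uniform over the curved surface, Φ = E·2πrL = Q_enc/ε₀ = λ_enc L/ε₀.
E = 2k|λ_enc|/r = 2(8.99×10^9)(4.34×10^-6)/(0.00411) = 1.90×10^7 N/C.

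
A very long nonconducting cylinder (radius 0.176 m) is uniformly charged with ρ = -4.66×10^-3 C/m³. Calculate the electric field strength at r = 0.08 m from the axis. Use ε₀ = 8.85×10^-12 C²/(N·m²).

Take a coaxial cylindrical Gaussian surface of radius r = 0.08 m and length L (r < R).
Charge inside radius r per length L is ρ·πr²·L, so λ_enc = ρπr² = -9.369×10^-5 C/m.
Gauss's law: E·2πrL = λ_enc L/ε₀.
E = |λ_enc|/(2πε₀r) = (9.369×10^-5)/(2π·8.85×10^-12·0.08) = 2.11×10^7 N/C.

E ≈ 2.11×10^7 N/C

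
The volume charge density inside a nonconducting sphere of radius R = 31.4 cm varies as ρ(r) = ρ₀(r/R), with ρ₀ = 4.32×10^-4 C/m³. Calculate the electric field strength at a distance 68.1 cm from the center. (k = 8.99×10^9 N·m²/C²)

8.14×10^5 V/m

Take a concentric spherical Gaussian surface of radius r = 68.1 cm (r > R, all charge enclosed).
Q_enc = 4π ∫₀^R ρ₀(r'/R)^1 r'² dr' = 4πρ₀R³/4 = 4.202×10^-5 C.
Applying ∮E·dA = Q_enc/ε₀ with Φ = E(4πr²):
E = k|Q_enc|/r² = (8.99×10^9)(4.202×10^-5)/(0.681)² = 8.14×10^5 N/C.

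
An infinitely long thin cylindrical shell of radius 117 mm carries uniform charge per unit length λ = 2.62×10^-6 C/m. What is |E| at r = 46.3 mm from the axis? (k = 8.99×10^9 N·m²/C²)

Coaxial Gaussian cylinder, radius r = 46.3 mm, length L (r < 117 mm, inside the shell).
No charge is enclosed, so Gauss's law gives E·2πrL = 0 ⇒ E = 0.

E = 0 (no enclosed charge)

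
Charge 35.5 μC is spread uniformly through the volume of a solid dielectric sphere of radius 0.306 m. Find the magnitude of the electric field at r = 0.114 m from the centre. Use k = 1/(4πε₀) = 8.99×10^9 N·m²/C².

Take a concentric spherical Gaussian surface of radius r = 0.114 m (r < R).
Only the charge within r is enclosed: Q_enc = Q·(r/R)³ = (35.5 μC)·(0.114 m/0.306 m)³ = 1.836e-6 C.
Applying ∮E·dA = Q_enc/ε₀ with Φ = E(4πr²):
E = k|Q_enc|/r² = (8.99×10^9)(1.836×10^-6)/(0.114)² = 1.27×10^6 N/C.

|E| ≈ 1.27e6 N/C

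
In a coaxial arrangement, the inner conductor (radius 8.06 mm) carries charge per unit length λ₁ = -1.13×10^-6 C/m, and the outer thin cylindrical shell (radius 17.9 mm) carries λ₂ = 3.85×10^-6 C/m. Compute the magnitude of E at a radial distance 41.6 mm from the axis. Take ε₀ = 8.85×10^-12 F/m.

E = 1.18e6 N/C

Take a coaxial cylindrical Gaussian surface of radius r = 41.6 mm and length L (r > 17.9 mm, enclosing both).
λ_enc = λ₁ + λ₂ = (-1.13×10^-6) + (3.85×10^-6) = 2.72e-6 C/m.
Applying ∮E·dA = Q_enc/ε₀ with the end caps contributing no flux:
E = |λ_enc|/(2πε₀r) = (2.72×10^-6)/(2π·8.85×10^-12·0.0416) = 1.18×10^6 N/C.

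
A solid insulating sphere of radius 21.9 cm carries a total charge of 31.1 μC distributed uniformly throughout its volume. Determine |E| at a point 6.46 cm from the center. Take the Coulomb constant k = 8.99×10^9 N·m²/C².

|E| ≈ 1.72×10^6 N/C

Symmetry ⇒ E = E(r) r̂. Gaussian sphere of radius r = 6.46 cm (r < R).
Only the charge within r is enclosed: Q_enc = Q·(r/R)³ = (31.1 μC)·(6.46 cm/21.9 cm)³ = 7.982×10^-7 C.
By Gauss's law, ∮E·dA = E·4πr² = Q_enc/ε₀.
E = k|Q_enc|/r² = (8.99×10^9)(7.982×10^-7)/(0.0646)² = 1.72e6 N/C.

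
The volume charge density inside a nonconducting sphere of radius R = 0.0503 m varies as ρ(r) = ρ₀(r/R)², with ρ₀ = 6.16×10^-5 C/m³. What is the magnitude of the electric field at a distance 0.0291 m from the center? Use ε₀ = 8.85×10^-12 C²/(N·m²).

|E| ≈ 1.36e4 V/m

By spherical symmetry E is radial; choose a Gaussian sphere of radius r = 0.0291 m (r < R).
Integrate the density: Q_enc = 4π ∫₀^r ρ₀(r'/R)^2 r'² dr' = 4πρ₀ r^5/(5·R²) = 1.277×10^-9 C.
Gauss's law: E·4πr² = Q_enc/ε₀.
E = |Q_enc|/(4πε₀r²) = (1.277e-9)/(4π·8.85×10^-12·(0.0291)²) = 1.36×10^4 N/C.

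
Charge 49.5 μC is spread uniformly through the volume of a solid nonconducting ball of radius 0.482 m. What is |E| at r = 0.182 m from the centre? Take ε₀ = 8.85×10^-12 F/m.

Use a concentric Gaussian sphere at r = 0.182 m (r < R).
Only the charge within r is enclosed: Q_enc = Q·(r/R)³ = (49.5 μC)·(0.182 m/0.482 m)³ = 2.665×10^-6 C.
Since E is radial and uniform over the Gaussian sphere, Φ = E·4πr² = Q_enc/ε₀.
E = |Q_enc|/(4πε₀r²) = (2.665e-6)/(4π·8.85×10^-12·(0.182)²) = 7.23×10^5 N/C.

E = 7.23×10^5 N/C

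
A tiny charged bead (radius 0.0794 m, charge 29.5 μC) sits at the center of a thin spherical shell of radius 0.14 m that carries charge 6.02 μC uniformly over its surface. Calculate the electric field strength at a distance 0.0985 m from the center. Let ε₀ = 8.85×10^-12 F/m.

E ≈ 2.73×10^7 N/C

Take a concentric spherical Gaussian surface of radius r = 0.0985 m (between the bodies, 0.0794 m < r < 0.14 m).
The shell at 0.14 m lies outside the Gaussian surface, so Q_enc = 29.5 μC = 2.95×10^-5 C.
By Gauss's law, ∮E·dA = E·4πr² = Q_enc/ε₀.
E = |Q_enc|/(4πε₀r²) = (2.95e-5)/(4π·8.85×10^-12·(0.0985)²) = 2.73×10^7 N/C.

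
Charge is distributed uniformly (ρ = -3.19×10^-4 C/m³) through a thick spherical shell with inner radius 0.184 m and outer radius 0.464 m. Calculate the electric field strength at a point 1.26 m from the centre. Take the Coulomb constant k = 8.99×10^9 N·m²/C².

E ≈ 7.09e5 V/m

Use a concentric Gaussian sphere at r = 1.26 m (r > 0.464 m, enclosing the whole shell).
Q_enc = ρ·(4π/3)(b³ − a³) = (-3.19×10^-4)·(4π/3)·((0.464)³ − (0.184)³) = -1.252e-4 C.
Gauss's law: E·4πr² = Q_enc/ε₀.
E = k|Q_enc|/r² = (8.99×10^9)(1.252×10^-4)/(1.26)² = 7.09×10^5 N/C.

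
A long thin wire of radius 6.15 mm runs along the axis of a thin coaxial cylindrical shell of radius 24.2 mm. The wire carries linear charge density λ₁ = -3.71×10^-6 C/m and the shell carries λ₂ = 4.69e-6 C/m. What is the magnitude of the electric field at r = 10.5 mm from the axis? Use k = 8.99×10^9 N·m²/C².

|E| = 6.35e6 N/C

By cylindrical symmetry E is radial; use a coaxial Gaussian cylinder of radius 10.5 mm and length L (between the conductors, 6.15 mm < r < 24.2 mm).
Only the inner wire is enclosed; the outer shell contributes nothing inside itself. λ_enc = λ₁ = -3.71×10^-6 C/m.
Applying ∮E·dA = Q_enc/ε₀ with the end caps contributing no flux:
E = 2k|λ_enc|/r = 2(8.99×10^9)(3.71×10^-6)/(0.0105) = 6.35e6 N/C.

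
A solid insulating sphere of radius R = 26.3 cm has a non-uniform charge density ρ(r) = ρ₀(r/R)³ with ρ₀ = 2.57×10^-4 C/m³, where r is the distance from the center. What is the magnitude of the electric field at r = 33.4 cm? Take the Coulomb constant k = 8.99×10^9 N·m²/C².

Take a concentric spherical Gaussian surface of radius r = 33.4 cm (r > R, all charge enclosed).
Q_enc = 4π ∫₀^R ρ₀(r'/R)^3 r'² dr' = 4πρ₀R³/6 = 9.792e-6 C.
By Gauss's law, ∮E·dA = E·4πr² = Q_enc/ε₀.
E = k|Q_enc|/r² = (8.99×10^9)(9.792×10^-6)/(0.334)² = 7.89×10^5 N/C.

E ≈ 7.89×10^5 N/C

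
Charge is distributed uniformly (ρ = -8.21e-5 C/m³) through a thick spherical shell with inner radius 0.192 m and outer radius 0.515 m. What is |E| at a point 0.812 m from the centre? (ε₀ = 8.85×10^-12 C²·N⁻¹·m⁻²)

|E| = 6.07e5 N/C

Symmetry ⇒ E = E(r) r̂. Gaussian sphere of radius r = 0.812 m (r > 0.515 m, enclosing the whole shell).
Q_enc = ρ·(4π/3)(b³ − a³) = (-8.21×10^-5)·(4π/3)·((0.515)³ − (0.192)³) = -4.454e-5 C.
Applying ∮E·dA = Q_enc/ε₀ with Φ = E(4πr²):
E = |Q_enc|/(4πε₀r²) = (4.454×10^-5)/(4π·8.85×10^-12·(0.812)²) = 6.07e5 N/C.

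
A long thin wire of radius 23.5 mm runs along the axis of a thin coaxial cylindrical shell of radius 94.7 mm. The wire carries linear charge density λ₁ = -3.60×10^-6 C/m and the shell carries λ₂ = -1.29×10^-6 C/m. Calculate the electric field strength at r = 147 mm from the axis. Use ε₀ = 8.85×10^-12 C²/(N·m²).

|E| ≈ 5.98×10^5 V/m

By cylindrical symmetry E is radial; use a coaxial Gaussian cylinder of radius 147 mm and length L (r > 94.7 mm, enclosing both).
λ_enc = λ₁ + λ₂ = (-3.60×10^-6) + (-1.29e-6) = -4.89e-6 C/m.
Applying ∮E·dA = Q_enc/ε₀ with the end caps contributing no flux:
E = |λ_enc|/(2πε₀r) = (4.89×10^-6)/(2π·8.85×10^-12·0.147) = 5.98×10^5 N/C.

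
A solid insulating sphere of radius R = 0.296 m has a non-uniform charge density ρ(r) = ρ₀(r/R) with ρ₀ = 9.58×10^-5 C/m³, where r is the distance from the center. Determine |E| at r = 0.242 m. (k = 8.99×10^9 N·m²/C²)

E = 5.35×10^5 N/C

Use a concentric Gaussian sphere at r = 0.242 m (r < R).
Integrate the density: Q_enc = 4π ∫₀^r ρ₀(r'/R)^1 r'² dr' = 4πρ₀ r^4/(4·R) = 3.487×10^-6 C.
By Gauss's law, ∮E·dA = E·4πr² = Q_enc/ε₀.
E = k|Q_enc|/r² = (8.99×10^9)(3.487e-6)/(0.242)² = 5.35×10^5 N/C.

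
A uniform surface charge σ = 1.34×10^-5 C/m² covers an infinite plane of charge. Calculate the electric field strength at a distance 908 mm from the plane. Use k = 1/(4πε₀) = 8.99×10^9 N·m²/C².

|E| = 7.57×10^5 V/m

By planar symmetry E is perpendicular to the sheet and uniform; use a Gaussian pillbox with flat faces of area A on each side of the sheet.
Only the two end caps contribute flux: Φ = 2EA. With Q_enc = σA, Gauss's law gives E = |σ|/(2ε₀).
E = 2πk|σ| = 2π(8.99×10^9)(1.34×10^-5) = 7.57×10^5 N/C.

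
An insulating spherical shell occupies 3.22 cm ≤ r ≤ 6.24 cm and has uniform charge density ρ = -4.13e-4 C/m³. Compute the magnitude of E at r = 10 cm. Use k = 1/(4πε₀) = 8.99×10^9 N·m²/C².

3.26×10^5 N/C

Symmetry ⇒ E = E(r) r̂. Gaussian sphere of radius r = 10 cm (r > 6.24 cm, enclosing the whole shell).
Q_enc = ρ·(4π/3)(b³ − a³) = (-4.13×10^-4)·(4π/3)·((0.0624)³ − (0.0322)³) = -3.626e-7 C.
Since E is radial and uniform over the Gaussian sphere, Φ = E·4πr² = Q_enc/ε₀.
E = k|Q_enc|/r² = (8.99×10^9)(3.626×10^-7)/(0.1)² = 3.26×10^5 N/C.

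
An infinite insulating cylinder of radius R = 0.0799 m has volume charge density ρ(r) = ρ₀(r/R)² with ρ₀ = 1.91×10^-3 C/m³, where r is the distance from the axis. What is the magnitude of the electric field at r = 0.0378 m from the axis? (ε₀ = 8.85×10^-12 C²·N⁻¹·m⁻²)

E ≈ 4.56e5 N/C

By cylindrical symmetry E is radial; use a coaxial Gaussian cylinder of radius 0.0378 m and length L (r < R).
λ_enc = ∫₀^r ρ(r')·2πr' dr' = (2πρ₀/R²)·r^4/4 = 9.595e-7 C/m.
Applying ∮E·dA = Q_enc/ε₀ with the end caps contributing no flux:
E = |λ_enc|/(2πε₀r) = (9.595×10^-7)/(2π·8.85×10^-12·0.0378) = 4.56×10^5 N/C.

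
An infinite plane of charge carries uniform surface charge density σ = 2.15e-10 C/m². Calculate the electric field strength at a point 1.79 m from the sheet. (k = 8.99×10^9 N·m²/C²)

Choose a cylindrical pillbox piercing the sheet, end faces (area A) parallel to it.
Flux Φ = 2EA and Q_enc = σA, so 2EA = σA/ε₀ ⇒ E = |σ|/(2ε₀), independent of distance.
E = 2πk|σ| = 2π(8.99×10^9)(2.15e-10) = 12.1 N/C.

12.1 N/C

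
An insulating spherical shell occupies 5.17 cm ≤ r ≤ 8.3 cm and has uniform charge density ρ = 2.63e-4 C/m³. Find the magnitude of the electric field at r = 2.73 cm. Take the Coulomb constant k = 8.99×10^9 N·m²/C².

By spherical symmetry E is radial; choose a Gaussian sphere of radius r = 2.73 cm (r < 5.17 cm, inside the empty cavity).
Q_enc = 0 (all charge lies at larger r); Gauss's law gives E = 0.

|E| = 0 N/C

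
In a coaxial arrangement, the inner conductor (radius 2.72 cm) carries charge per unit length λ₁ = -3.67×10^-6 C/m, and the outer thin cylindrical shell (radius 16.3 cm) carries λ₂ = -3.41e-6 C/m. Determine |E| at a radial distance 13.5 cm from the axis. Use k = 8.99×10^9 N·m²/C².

E ≈ 4.89×10^5 N/C

Take a coaxial cylindrical Gaussian surface of radius r = 13.5 cm and length L (between the conductors, 2.72 cm < r < 16.3 cm).
The shell at 16.3 cm lies outside the Gaussian surface, so λ_enc = λ₁ = -3.67e-6 C/m.
Applying ∮E·dA = Q_enc/ε₀ with the end caps contributing no flux:
E = 2k|λ_enc|/r = 2(8.99×10^9)(3.67×10^-6)/(0.135) = 4.89×10^5 N/C.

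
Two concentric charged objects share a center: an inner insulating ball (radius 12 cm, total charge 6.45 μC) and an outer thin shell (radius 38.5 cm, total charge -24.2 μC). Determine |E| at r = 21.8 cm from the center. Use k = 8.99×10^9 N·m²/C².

1.22×10^6 N/C

Symmetry ⇒ E = E(r) r̂. Gaussian sphere of radius r = 21.8 cm (between the bodies, 12 cm < r < 38.5 cm).
Only the inner charge is enclosed; the outer shell contributes nothing inside itself. Q_enc = 6.45 μC = 6.45×10^-6 C.
Gauss's law: E·4πr² = Q_enc/ε₀.
E = k|Q_enc|/r² = (8.99×10^9)(6.45e-6)/(0.218)² = 1.22×10^6 N/C.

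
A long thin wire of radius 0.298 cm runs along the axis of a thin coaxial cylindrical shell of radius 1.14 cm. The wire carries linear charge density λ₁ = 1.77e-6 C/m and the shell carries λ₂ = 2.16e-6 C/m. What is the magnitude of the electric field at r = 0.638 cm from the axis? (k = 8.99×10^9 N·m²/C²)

E ≈ 4.99×10^6 N/C

Coaxial Gaussian cylinder, radius r = 0.638 cm, length L (between the conductors, 0.298 cm < r < 1.14 cm).
Only the inner wire is enclosed; the outer shell contributes nothing inside itself. λ_enc = λ₁ = 1.77×10^-6 C/m.
Gauss's law: E·2πrL = λ_enc L/ε₀.
E = 2k|λ_enc|/r = 2(8.99×10^9)(1.77×10^-6)/(0.00638) = 4.99×10^6 N/C.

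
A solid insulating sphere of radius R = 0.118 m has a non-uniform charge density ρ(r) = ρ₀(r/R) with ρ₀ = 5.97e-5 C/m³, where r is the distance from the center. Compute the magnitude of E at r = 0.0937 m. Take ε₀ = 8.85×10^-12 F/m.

|E| ≈ 1.25e5 N/C

Symmetry ⇒ E = E(r) r̂. Gaussian sphere of radius r = 0.0937 m (r < R).
Integrate the density: Q_enc = 4π ∫₀^r ρ₀(r'/R)^1 r'² dr' = 4πρ₀ r^4/(4·R) = 1.225×10^-7 C.
Gauss's law: E·4πr² = Q_enc/ε₀.
E = |Q_enc|/(4πε₀r²) = (1.225e-7)/(4π·8.85×10^-12·(0.0937)²) = 1.25×10^5 N/C.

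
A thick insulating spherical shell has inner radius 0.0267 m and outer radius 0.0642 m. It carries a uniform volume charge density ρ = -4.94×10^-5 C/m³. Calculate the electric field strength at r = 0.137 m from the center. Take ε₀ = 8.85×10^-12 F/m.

E = 2.43×10^4 V/m

Take a concentric spherical Gaussian surface of radius r = 0.137 m (r > 0.0642 m, enclosing the whole shell).
Q_enc = ρ·(4π/3)(b³ − a³) = (-4.94×10^-5)·(4π/3)·((0.0642)³ − (0.0267)³) = -5.082e-8 C.
Applying ∮E·dA = Q_enc/ε₀ with Φ = E(4πr²):
E = |Q_enc|/(4πε₀r²) = (5.082e-8)/(4π·8.85×10^-12·(0.137)²) = 2.43×10^4 N/C.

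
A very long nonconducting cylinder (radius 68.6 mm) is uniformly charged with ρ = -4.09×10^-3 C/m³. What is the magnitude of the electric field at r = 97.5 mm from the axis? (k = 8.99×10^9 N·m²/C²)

E = 1.12e7 V/m

Choose a coaxial cylinder of radius r = 97.5 mm (arbitrary length L) as the Gaussian surface (r > 68.6 mm, full cross-section enclosed).
λ_enc = ρ·πR² = (-4.09×10^-3)π(0.0686)² = -6.047×10^-5 C/m.
By Gauss's law (flux through the curved wall only), E·2πrL = λ_enc L/ε₀.
E = 2k|λ_enc|/r = 2(8.99×10^9)(6.047e-5)/(0.0975) = 1.12×10^7 N/C.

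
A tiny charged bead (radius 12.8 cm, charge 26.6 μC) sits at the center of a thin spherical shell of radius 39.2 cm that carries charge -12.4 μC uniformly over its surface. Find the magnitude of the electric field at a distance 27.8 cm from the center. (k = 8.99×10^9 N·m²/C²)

Take a concentric spherical Gaussian surface of radius r = 27.8 cm (between the bodies, 12.8 cm < r < 39.2 cm).
The shell at 39.2 cm lies outside the Gaussian surface, so Q_enc = 26.6 μC = 2.66e-5 C.
Gauss's law: E·4πr² = Q_enc/ε₀.
E = k|Q_enc|/r² = (8.99×10^9)(2.66×10^-5)/(0.278)² = 3.09×10^6 N/C.

E = 3.09e6 N/C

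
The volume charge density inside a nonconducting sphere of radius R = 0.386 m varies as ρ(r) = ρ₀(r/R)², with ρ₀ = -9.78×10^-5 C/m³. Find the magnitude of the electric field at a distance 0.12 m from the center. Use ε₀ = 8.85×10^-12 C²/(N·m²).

E = 2.56×10^4 N/C

By spherical symmetry E is radial; choose a Gaussian sphere of radius r = 0.12 m (r < R).
Integrate the density: Q_enc = 4π ∫₀^r ρ₀(r'/R)^2 r'² dr' = 4πρ₀ r^5/(5·R²) = -4.105×10^-8 C.
Gauss's law: E·4πr² = Q_enc/ε₀.
E = |Q_enc|/(4πε₀r²) = (4.105e-8)/(4π·8.85×10^-12·(0.12)²) = 2.56e4 N/C.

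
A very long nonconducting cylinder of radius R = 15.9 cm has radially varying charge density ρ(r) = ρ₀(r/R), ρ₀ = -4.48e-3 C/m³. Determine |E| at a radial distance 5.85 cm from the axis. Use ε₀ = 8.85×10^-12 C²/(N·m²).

Take a coaxial cylindrical Gaussian surface of radius r = 5.85 cm and length L (r < R).
λ_enc = ∫₀^r ρ(r')·2πr' dr' = (2πρ₀/R)·r^3/3 = -1.181×10^-5 C/m.
Gauss's law: E·2πrL = λ_enc L/ε₀.
E = |λ_enc|/(2πε₀r) = (1.181×10^-5)/(2π·8.85×10^-12·0.0585) = 3.63e6 N/C.

|E| = 3.63e6 N/C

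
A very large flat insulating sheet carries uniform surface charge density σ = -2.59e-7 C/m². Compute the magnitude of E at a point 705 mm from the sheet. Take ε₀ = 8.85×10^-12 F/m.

E ≈ 1.46e4 N/C

Choose a cylindrical pillbox piercing the sheet, end faces (area A) parallel to it.
Flux Φ = 2EA and Q_enc = σA, so 2EA = σA/ε₀ ⇒ E = |σ|/(2ε₀), independent of distance.
E = |σ|/(2ε₀) = (2.59×10^-7)/(2·8.85×10^-12) = 1.46×10^4 N/C.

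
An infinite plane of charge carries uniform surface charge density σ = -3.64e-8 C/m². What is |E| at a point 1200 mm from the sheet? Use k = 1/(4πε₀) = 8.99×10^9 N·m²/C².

Choose a cylindrical pillbox piercing the sheet, end faces (area A) parallel to it.
Flux Φ = 2EA and Q_enc = σA, so 2EA = σA/ε₀ ⇒ E = |σ|/(2ε₀), independent of distance.
E = 2πk|σ| = 2π(8.99×10^9)(3.64e-8) = 2.06×10^3 N/C.

E = 2.06e3 N/C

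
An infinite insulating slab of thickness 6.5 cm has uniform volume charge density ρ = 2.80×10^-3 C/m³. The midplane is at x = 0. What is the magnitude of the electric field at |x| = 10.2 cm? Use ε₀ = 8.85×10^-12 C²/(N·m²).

|E| = 1.03e7 N/C

The point |x| = 10.2 cm lies outside the slab (half-thickness 0.0325 m). A symmetric pillbox spanning the full slab encloses Q_enc = ρ·d·A.
Flux = 2EA ⇒ E = |ρ|d/(2ε₀), independent of distance outside.
E = (2.80×10^-3)(0.065)/(2·8.85×10^-12) = 1.03e7 N/C.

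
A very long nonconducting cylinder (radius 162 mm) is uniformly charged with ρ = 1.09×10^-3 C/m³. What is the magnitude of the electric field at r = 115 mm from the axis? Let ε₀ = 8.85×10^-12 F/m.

|E| ≈ 7.08×10^6 N/C

Choose a coaxial cylinder of radius r = 115 mm (arbitrary length L) as the Gaussian surface (r < R).
Charge inside radius r per length L is ρ·πr²·L, so λ_enc = ρπr² = 4.529×10^-5 C/m.
Applying ∮E·dA = Q_enc/ε₀ with the end caps contributing no flux:
E = |λ_enc|/(2πε₀r) = (4.529×10^-5)/(2π·8.85×10^-12·0.115) = 7.08e6 N/C.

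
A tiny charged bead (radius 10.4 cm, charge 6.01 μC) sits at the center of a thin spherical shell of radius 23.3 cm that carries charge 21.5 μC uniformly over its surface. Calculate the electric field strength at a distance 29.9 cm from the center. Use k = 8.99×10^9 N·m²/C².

E = 2.77×10^6 N/C

Symmetry ⇒ E = E(r) r̂. Gaussian sphere of radius r = 29.9 cm (r > 23.3 cm, enclosing both).
Q_enc = (6.01 μC) + (21.5 μC) = 2.751×10^-5 C.
By Gauss's law, ∮E·dA = E·4πr² = Q_enc/ε₀.
E = k|Q_enc|/r² = (8.99×10^9)(2.751e-5)/(0.299)² = 2.77e6 N/C.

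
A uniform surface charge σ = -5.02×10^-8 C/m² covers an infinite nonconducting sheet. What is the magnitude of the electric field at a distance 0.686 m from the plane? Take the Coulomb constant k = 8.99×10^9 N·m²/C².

The symmetry is planar: E is normal to the sheet and the same magnitude on both sides. Take a pillbox straddling the sheet with end-cap area A.
Only the two end caps contribute flux: Φ = 2EA. With Q_enc = σA, Gauss's law gives E = |σ|/(2ε₀).
E = 2πk|σ| = 2π(8.99×10^9)(5.02e-8) = 2.84e3 N/C.

|E| ≈ 2.84×10^3 V/m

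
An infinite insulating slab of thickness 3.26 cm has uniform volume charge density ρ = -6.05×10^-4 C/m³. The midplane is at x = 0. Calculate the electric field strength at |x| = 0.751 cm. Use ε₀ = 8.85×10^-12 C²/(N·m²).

By symmetry E is perpendicular to the slab. A Gaussian pillbox from −0.751 cm to +0.751 cm (face area A) lies entirely within the slab.
Q_enc = ρ·(2x)·A and flux = 2EA, so 2EA = 2ρxA/ε₀ ⇒ E = |ρ|x/ε₀.
E = (6.05×10^-4)(0.00751)/(8.85×10^-12) = 5.13×10^5 N/C.

5.13×10^5 N/C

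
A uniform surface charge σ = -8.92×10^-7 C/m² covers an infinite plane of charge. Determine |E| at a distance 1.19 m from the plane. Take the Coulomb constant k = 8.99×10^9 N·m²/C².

5.04×10^4 N/C

The symmetry is planar: E is normal to the sheet and the same magnitude on both sides. Take a pillbox straddling the sheet with end-cap area A.
Flux Φ = 2EA and Q_enc = σA, so 2EA = σA/ε₀ ⇒ E = |σ|/(2ε₀), independent of distance.
E = 2πk|σ| = 2π(8.99×10^9)(8.92×10^-7) = 5.04×10^4 N/C.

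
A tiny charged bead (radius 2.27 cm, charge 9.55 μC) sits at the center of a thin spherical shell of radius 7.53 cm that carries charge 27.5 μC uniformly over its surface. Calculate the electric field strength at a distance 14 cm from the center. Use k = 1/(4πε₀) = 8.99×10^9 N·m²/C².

Use a concentric Gaussian sphere at r = 14 cm (r > 7.53 cm, enclosing both).
Q_enc = (9.55 μC) + (27.5 μC) = 3.705×10^-5 C.
Since E is radial and uniform over the Gaussian sphere, Φ = E·4πr² = Q_enc/ε₀.
E = k|Q_enc|/r² = (8.99×10^9)(3.705×10^-5)/(0.14)² = 1.70×10^7 N/C.

|E| = 1.70×10^7 V/m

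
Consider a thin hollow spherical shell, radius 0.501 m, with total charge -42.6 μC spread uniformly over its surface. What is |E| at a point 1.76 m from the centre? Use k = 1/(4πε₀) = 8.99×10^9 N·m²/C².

|E| ≈ 1.24e5 N/C

Use a concentric Gaussian sphere at r = 1.76 m (r > 0.501 m).
The entire shell is enclosed: Q_enc = -4.26×10^-5 C.
Since E is radial and uniform over the Gaussian sphere, Φ = E·4πr² = Q_enc/ε₀.
E = k|Q_enc|/r² = (8.99×10^9)(4.26e-5)/(1.76)² = 1.24×10^5 N/C.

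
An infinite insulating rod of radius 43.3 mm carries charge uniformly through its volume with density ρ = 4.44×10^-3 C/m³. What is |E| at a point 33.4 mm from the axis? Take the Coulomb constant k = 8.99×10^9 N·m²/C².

Take a coaxial cylindrical Gaussian surface of radius r = 33.4 mm and length L (r < R).
Enclosed charge per unit length: λ_enc = ρ·πr² = (4.44×10^-3)π(0.0334)² = 1.556×10^-5 C/m.
Applying ∮E·dA = Q_enc/ε₀ with the end caps contributing no flux:
E = 2k|λ_enc|/r = 2(8.99×10^9)(1.556e-5)/(0.0334) = 8.38e6 N/C.

E = 8.38×10^6 N/C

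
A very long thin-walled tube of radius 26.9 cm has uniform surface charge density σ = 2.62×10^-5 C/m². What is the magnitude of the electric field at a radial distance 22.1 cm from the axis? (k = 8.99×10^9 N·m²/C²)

E = 0

Coaxial Gaussian cylinder, radius r = 22.1 cm, length L (r < 26.9 cm, inside the shell).
No charge is enclosed, so Gauss's law gives E·2πrL = 0 ⇒ E = 0.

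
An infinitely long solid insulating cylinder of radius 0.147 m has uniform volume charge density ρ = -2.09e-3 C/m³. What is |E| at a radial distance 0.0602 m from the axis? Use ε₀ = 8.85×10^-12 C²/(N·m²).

|E| ≈ 7.11e6 N/C

Take a coaxial cylindrical Gaussian surface of radius r = 0.0602 m and length L (r < R).
Enclosed charge per unit length: λ_enc = ρ·πr² = (-2.09×10^-3)π(0.0602)² = -2.38×10^-5 C/m.
By Gauss's law (flux through the curved wall only), E·2πrL = λ_enc L/ε₀.
E = |λ_enc|/(2πε₀r) = (2.38e-5)/(2π·8.85×10^-12·0.0602) = 7.11e6 N/C.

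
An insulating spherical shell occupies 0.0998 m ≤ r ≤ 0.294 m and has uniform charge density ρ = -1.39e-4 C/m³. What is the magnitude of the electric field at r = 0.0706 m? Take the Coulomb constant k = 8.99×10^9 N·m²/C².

|E| = 0 N/C

By spherical symmetry E is radial; choose a Gaussian sphere of radius r = 0.0706 m (r < 0.0998 m, inside the empty cavity).
Q_enc = 0 (all charge lies at larger r); Gauss's law gives E = 0.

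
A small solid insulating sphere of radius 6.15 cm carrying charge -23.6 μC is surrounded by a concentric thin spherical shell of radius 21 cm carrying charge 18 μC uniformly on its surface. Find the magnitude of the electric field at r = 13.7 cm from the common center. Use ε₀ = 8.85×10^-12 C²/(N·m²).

|E| ≈ 1.13×10^7 N/C

Use a concentric Gaussian sphere at r = 13.7 cm (between the bodies, 6.15 cm < r < 21 cm).
The shell at 21 cm lies outside the Gaussian surface, so Q_enc = -23.6 μC = -2.36e-5 C.
Gauss's law: E·4πr² = Q_enc/ε₀.
E = |Q_enc|/(4πε₀r²) = (2.36×10^-5)/(4π·8.85×10^-12·(0.137)²) = 1.13×10^7 N/C.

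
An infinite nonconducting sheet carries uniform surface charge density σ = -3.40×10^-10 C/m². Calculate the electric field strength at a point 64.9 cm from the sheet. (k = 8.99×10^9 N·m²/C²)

|E| ≈ 19.2 V/m

By planar symmetry E is perpendicular to the sheet and uniform; use a Gaussian pillbox with flat faces of area A on each side of the sheet.
Flux Φ = 2EA and Q_enc = σA, so 2EA = σA/ε₀ ⇒ E = |σ|/(2ε₀), independent of distance.
E = 2πk|σ| = 2π(8.99×10^9)(3.40×10^-10) = 19.2 N/C.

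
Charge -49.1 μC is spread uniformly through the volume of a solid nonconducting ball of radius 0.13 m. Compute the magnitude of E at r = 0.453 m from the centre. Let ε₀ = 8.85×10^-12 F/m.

|E| = 2.15×10^6 N/C

By spherical symmetry E is radial; choose a Gaussian sphere of radius r = 0.453 m (r > R, so the entire charge is enclosed).
Q_enc = -49.1 μC = -4.91×10^-5 C.
Since E is radial and uniform over the Gaussian sphere, Φ = E·4πr² = Q_enc/ε₀.
E = |Q_enc|/(4πε₀r²) = (4.91e-5)/(4π·8.85×10^-12·(0.453)²) = 2.15e6 N/C.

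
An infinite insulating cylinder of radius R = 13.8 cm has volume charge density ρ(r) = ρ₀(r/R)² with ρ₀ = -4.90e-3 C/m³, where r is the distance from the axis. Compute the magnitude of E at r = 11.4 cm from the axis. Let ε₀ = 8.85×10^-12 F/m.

E = 1.08e7 N/C

By cylindrical symmetry E is radial; use a coaxial Gaussian cylinder of radius 11.4 cm and length L (r < R).
λ_enc = ∫₀^r ρ(r')·2πr' dr' = (2πρ₀/R²)·r^4/4 = -6.826×10^-5 C/m.
Gauss's law: E·2πrL = λ_enc L/ε₀.
E = |λ_enc|/(2πε₀r) = (6.826×10^-5)/(2π·8.85×10^-12·0.114) = 1.08×10^7 N/C.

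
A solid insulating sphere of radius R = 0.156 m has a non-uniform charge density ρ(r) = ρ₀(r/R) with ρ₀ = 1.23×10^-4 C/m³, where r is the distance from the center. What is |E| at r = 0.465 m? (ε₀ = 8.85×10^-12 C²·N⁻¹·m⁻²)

E = 6.10×10^4 V/m

Use a concentric Gaussian sphere at r = 0.465 m (r > R, all charge enclosed).
Q_enc = 4π ∫₀^R ρ₀(r'/R)^1 r'² dr' = 4πρ₀R³/4 = 1.467×10^-6 C.
Gauss's law: E·4πr² = Q_enc/ε₀.
E = |Q_enc|/(4πε₀r²) = (1.467×10^-6)/(4π·8.85×10^-12·(0.465)²) = 6.10×10^4 N/C.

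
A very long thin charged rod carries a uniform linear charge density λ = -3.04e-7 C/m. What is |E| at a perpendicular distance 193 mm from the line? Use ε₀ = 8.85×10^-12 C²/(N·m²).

2.83×10^4 N/C

Choose a coaxial cylinder of radius r = 193 mm (arbitrary length L) as the Gaussian surface.
Q_enc = λL, so λ_enc = -3.04e-7 C/m.
Gauss's law: E·2πrL = λ_enc L/ε₀.
E = |λ_enc|/(2πε₀r) = (3.04e-7)/(2π·8.85×10^-12·0.193) = 2.83×10^4 N/C.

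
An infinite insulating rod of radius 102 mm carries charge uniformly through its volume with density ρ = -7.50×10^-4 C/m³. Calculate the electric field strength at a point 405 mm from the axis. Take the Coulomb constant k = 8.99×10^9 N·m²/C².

|E| ≈ 1.09×10^6 N/C

Choose a coaxial cylinder of radius r = 405 mm (arbitrary length L) as the Gaussian surface (r > 102 mm, full cross-section enclosed).
λ_enc = ρ·πR² = (-7.50×10^-4)π(0.102)² = -2.451×10^-5 C/m.
Gauss's law: E·2πrL = λ_enc L/ε₀.
E = 2k|λ_enc|/r = 2(8.99×10^9)(2.451×10^-5)/(0.405) = 1.09×10^6 N/C.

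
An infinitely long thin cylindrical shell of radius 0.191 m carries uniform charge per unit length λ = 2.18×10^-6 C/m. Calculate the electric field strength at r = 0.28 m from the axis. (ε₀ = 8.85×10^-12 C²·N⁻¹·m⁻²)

|E| = 1.40×10^5 V/m

Choose a coaxial cylinder of radius r = 0.28 m (arbitrary length L) as the Gaussian surface (r > 0.191 m).
The full line charge is enclosed: λ_enc = 2.18×10^-6 C/m.
Gauss's law: E·2πrL = λ_enc L/ε₀.
E = |λ_enc|/(2πε₀r) = (2.18e-6)/(2π·8.85×10^-12·0.28) = 1.40×10^5 N/C.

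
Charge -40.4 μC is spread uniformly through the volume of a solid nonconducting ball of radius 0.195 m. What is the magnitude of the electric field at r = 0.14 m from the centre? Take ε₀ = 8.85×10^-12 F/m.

E = 6.86×10^6 N/C

Use a concentric Gaussian sphere at r = 0.14 m (r < R).
For a uniform sphere the enclosed fraction is (r/R)³, so Q_enc = (-40.4 μC)(0.14/0.195)³ = -1.495e-5 C.
By Gauss's law, ∮E·dA = E·4πr² = Q_enc/ε₀.
E = |Q_enc|/(4πε₀r²) = (1.495×10^-5)/(4π·8.85×10^-12·(0.14)²) = 6.86×10^6 N/C.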